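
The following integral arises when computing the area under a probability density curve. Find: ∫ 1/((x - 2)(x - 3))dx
Partial fractions: 1/((x-2)(x-3))=A/(x-2)+B/(x-3)
A=-1, B=1
∫ [-1· 1/(x-2)+1· 1/(x-3)] dx
=(1)[ln|x-3| - ln|x-2|]+C

Answer: ln|(x-3)/(x-2)|+C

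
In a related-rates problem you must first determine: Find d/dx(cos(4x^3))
Chain rule: d/dx[cos(u)]=-sin(u)·u' where u=4x^3
u'=12x^2

Answer: -12x^2·sin(4x^3)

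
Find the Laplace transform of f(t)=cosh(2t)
L{cosh(at)} = s/(s²-a²)
L{cosh(2t)} = s/(s²-4)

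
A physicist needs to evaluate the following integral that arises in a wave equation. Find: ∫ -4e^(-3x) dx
Since d/dx[e^(-3x)]=-3e^(-3x), we get 4/3 e^(-3x)+C

Answer: (4/3)e^(-3x)+C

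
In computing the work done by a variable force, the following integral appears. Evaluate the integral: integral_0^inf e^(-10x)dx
integral_0^inf e^(-10x) dx=[-1/10 * e^(-10x)]_0^inf
=0 - (-1/10)=1/10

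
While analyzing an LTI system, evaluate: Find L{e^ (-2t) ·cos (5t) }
First shifting: L{e^(at)f(t)} = F(s-a)
L{cos(5t)} = s/(s² + 25)
Shift: (s + 2)/((s + 2)² + 25)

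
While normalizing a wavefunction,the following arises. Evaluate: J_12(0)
J_n(0)=0 for all n > 0 (Bessel function of first kind)
J_12(0)=0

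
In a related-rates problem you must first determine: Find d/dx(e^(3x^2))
Chain rule: d/dx[e^u]=e^u · u' where u=3x^2
u'=6x

Answer: 6x·e^(3x^2)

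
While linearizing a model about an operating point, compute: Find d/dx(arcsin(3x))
d/dx[arcsin(u)] = u'/√(1-u²), u = 3x, u' = 3

Answer: 3/√(1 - 9x²)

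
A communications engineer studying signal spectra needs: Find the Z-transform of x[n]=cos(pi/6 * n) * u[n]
Z{cos(w0*n)*u[n]} = z(z - cos(w0))/(z^2-2z*cos(w0)+1)
With w0 = pi/6: X(z) = z(z - cos(pi/6))/(z^2-2z*cos(pi/6)+1)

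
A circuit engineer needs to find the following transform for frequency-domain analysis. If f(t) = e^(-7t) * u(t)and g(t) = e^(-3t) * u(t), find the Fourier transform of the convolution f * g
By the convolution theorem: F{f*g}=F(omega)*G(omega)
F(omega)=1/(7 + j*omega), G(omega)=1/(3 + j*omega)
F{f*g}=1/((7 + j*omega)(3 + j*omega))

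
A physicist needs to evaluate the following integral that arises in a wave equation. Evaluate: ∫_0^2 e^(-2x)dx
Antiderivative: (1/(-2))e^(-2x)
Evaluate: (1/(-2))(e^-4 - 1)

Answer: (e^-4 - 1)/(-2)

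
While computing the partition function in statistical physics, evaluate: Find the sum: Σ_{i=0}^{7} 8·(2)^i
Geometric series: S=a(1 - r^n)/(1 - r)
a=8, r=2, n=8
S=8(1 - 256)/-1=2040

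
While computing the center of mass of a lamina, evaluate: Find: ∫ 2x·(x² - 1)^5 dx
Let u = x² - 1, du = 2x dx
∫ u^5 du = u^6/6+C

Answer: (x² - 1)^6/6+C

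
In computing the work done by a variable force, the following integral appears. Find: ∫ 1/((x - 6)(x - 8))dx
Partial fractions: 1/((x-6)(x-8))=A/(x-6) + B/(x-8)
A=-1/2, B=1/2
∫ [-1/2· 1/(x-6) + 1/2· 1/(x-8)] dx
=(1/2)[ln|x-8| - ln|x-6|] + C

Answer: (1/2)·ln|(x-8)/(x-6)| + C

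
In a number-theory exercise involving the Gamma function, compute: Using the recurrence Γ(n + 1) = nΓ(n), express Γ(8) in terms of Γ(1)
Γ(8)=7Γ(7)=7·6Γ(6)=...=7!·Γ(1)=5040·Γ(1)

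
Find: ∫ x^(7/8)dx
Power rule: ∫ x^(7/8) dx = x^(15/8)/(15/8) + C

Answer: (8/15)·x^(15/8) + C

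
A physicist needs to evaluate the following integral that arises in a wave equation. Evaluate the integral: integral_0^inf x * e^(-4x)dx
This is a Gamma integral. Substitute u = 4x (du = 4 dx):
integral_0^inf x * e^(-4x) dx = (1/4^2) integral_0^inf u^1 * e^(-u) du
= Gamma(2)/4^2 = 1!/4^2 = 1/16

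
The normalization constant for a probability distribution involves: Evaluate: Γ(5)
Γ(n)=(n-1)! for positive integers
Γ(5)=4!=24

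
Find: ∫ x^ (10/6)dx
Power rule: ∫ x^(5/3) dx=x^(8/3)/(8/3)+C

Answer: (3/8)·x^(8/3)+C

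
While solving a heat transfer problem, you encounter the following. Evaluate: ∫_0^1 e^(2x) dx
Antiderivative: (1/2)e^(2x)
Evaluate: (1/2)(e^2-1)

Answer: (e^2-1)/2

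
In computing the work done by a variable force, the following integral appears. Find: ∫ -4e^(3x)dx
Since d/dx[e^(3x)]=3e^(3x), we get -4/3 e^(3x)+C

Answer: (-4/3)e^(3x)+C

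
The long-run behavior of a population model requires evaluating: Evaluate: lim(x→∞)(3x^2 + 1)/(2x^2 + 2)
Divide numerator and denominator by x^2:
lim (3+1/x^2)/(2+2/x^2)=3/2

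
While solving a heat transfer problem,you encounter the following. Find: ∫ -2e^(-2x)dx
Since d/dx[e^(-2x)] = -2e^(-2x), we get 1 e^(-2x)+C

Answer: e^(-2x)+C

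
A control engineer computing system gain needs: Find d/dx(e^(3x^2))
Chain rule: d/dx[e^u]=e^u · u' where u=3x^2
u'=6x

Answer: 6x·e^(3x^2)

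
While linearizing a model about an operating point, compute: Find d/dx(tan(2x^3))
Chain rule: d/dx[tan(u)] = sec²(u)·u' where u = 2x^3
u' = 6x^2

Answer: 6x^2·sec²(2x^3)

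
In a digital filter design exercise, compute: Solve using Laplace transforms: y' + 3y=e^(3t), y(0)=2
Take L: sY - 2 + 3Y = 1/(s-3)
Y(s + 3) = 1/(s-3) + 2
Y = 1/((s-3)(s + 3)) + 2/(s + 3)
Partial fractions: 1/((s-3)(s + 3)) = (1/6)/(s-3) - (1/6)/(s + 3)
So Y = (1/6)/(s-3) + (11/6)/(s + 3)
Inverse Laplace transform (L^(-1){1/(s-3)} = e^(3t), L^(-1){1/(s + 3)} = e^(-3t)):

Answer: y(t) = (1/6)·e^(3t) + (11/6)·e^(-3t)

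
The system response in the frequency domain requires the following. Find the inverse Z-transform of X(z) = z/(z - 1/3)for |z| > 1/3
Standard pair: z/(z-a) <-> a^n*u[n] for causal signals
With a=1/3: x[n]=(1/3)^n*u[n]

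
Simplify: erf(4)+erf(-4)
erf is odd: erf(-4) = -erf(4)
erf(4)+erf(-4) = erf(4) - erf(4) = 0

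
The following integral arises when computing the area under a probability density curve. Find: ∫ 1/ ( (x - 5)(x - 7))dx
Partial fractions: 1/((x-5)(x-7)) = A/(x-5) + B/(x-7)
A = -1/2, B = 1/2
∫ [-1/2· 1/(x-5) + 1/2· 1/(x-7)] dx
= (1/2)[ln|x-7| - ln|x-5|] + C

Answer: (1/2)·ln|(x-7)/(x-5)| + C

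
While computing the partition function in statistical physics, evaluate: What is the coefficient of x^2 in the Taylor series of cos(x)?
cos(x) = Σ (-1)^k x^(2k)/(2k)!
For x^2: (-1)^1/2! = -1/2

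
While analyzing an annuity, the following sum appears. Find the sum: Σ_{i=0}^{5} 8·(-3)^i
Geometric series: S = a(1 - r^n)/(1 - r)
a = 8, r = -3, n = 6
S = 8(1-729)/4 = -1456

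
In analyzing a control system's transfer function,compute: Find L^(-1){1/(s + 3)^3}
L^(-1){1/(s-a)^n}=t^(n-1)·e^(at)/(n-1)!
Here a=-3, n=3: t^2·e^(-3t)/2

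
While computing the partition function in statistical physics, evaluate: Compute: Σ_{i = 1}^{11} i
Using formula: Σ i^1 = n(n + 1)/2 = 11·12/2 = 66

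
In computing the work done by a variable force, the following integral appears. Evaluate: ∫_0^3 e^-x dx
Antiderivative: -e^-x
Evaluate: -(e^-3-1)

Answer: (e^-3-1)/(-1)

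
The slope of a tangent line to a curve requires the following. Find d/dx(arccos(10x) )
d/dx[arccos(u)] = -u'/√(1-u²), u = 10x, u' = 10

Answer: -10/√(1 - 100x²)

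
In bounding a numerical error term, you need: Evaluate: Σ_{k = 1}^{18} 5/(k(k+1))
Partial fractions: 5/(k(k + 1)) = 5/k - 5/(k + 1)
Telescoping sum: 5(1 - 1/19) = 5·18/19

Answer: 90/19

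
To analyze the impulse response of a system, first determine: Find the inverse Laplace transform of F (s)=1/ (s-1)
L^(-1){1/(s-a)} = c·e^(at)
Here a = 1, c = 1

Answer: e^(t)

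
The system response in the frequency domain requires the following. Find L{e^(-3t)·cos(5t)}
First shifting: L{e^(at)f(t)} = F(s-a)
L{cos(5t)} = s/(s² + 25)
Shift: (s + 3)/((s + 3)² + 25)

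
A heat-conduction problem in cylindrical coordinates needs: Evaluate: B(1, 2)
B(x,y) = Γ(x)Γ(y)/Γ(x+y) = (x-1)!(y-1)!/(x+y-1)!
B(1,2) = 0!·1!/2! = 1/2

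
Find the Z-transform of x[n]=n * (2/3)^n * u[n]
Using the property Z{n * a^n * u[n]} = az/(z-a)^2
With a = 2/3: X(z) = (2/3)z/(z - 2/3)^2, |z| > 2/3

Answer: (2/3)z/(z - 2/3)^2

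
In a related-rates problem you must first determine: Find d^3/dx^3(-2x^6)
Apply power rule 3 times:
d^1: -12x^5
d^2: -60x^4
d^3: -240x^3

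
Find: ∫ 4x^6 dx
Using power rule: ∫ 4x^6 dx=4/7 x^7+C=(4/7)x^7+C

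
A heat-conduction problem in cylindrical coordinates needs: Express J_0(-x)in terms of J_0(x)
For integer n: J_n(-x)=(-1)^n J_n(x)
With n=0: J_0(-x)=(-1)^0 J_0(x)=J_0(x)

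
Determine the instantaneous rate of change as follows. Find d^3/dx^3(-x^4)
Apply power rule 3 times:
d^1: -4x^3
d^2: -12x^2
d^3: -24x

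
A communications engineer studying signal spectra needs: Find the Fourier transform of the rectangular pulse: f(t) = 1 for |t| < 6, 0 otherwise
F(omega) = integral from -6 to 6 of e^(-j * omega * t) dt
= 2 * sin(6 * omega)/omega = 12 * sinc(6 * omega/pi)

Answer: 2 * sin(6 * omega)/omega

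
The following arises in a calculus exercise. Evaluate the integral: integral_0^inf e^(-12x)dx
integral_0^inf e^(-12x) dx = [-1/12 * e^(-12x)]_0^inf
= 0 - (-1/12) = 1/12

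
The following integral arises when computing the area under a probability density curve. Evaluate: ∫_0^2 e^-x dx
Antiderivative: -e^-x
Evaluate: -(e^-2-1)

Answer: (e^-2-1)/(-1)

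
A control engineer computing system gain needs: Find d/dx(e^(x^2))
Chain rule: d/dx[e^u] = e^u · u' where u = x^2
u' = 2x

Answer: 2x·e^(x^2)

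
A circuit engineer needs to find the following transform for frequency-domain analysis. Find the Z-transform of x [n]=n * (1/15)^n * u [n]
Using the property Z{n * a^n * u[n]}=az/(z-a)^2
With a=1/15: X(z)=(1/15)z/(z - 1/15)^2, |z| > 1/15

Answer: (1/15)z/(z - 1/15)^2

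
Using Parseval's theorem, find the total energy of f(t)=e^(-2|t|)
Parseval's theorem: E = integral |f(t)|^2 dt = (1/2pi) integral |F(omega)|^2 domega
E = integral_{-inf}^{inf} e^(-4|t|) dt = 2 * integral_0^inf e^(-4t) dt = 2/(2 * 2) = 1/2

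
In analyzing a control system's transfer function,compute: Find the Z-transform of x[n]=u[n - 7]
Using the time-shift property: Z{u[n-7]} = z^(-7)*z/(z-1)
= z^(-6)/(z-1)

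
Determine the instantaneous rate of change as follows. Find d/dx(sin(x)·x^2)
Product rule: (fg)' = f'g + fg'
f = sin(x), f' = cos(x)
g = x^2, g' = 2x

Answer: cos(x)·x^2 + 2·sin(x)·x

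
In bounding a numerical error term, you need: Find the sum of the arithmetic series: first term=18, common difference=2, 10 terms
Last term: a_n=18 + (10 - 1)·2=36
Sum=n(a_1 + a_n)/2=10(18 + 36)/2=270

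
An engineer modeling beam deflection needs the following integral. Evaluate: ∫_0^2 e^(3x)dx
Antiderivative: (1/3)e^(3x)
Evaluate: (1/3)(e^6-1)

Answer: (e^6-1)/3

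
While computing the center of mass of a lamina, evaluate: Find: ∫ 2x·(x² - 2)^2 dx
Let u=x² - 2, du=2x dx
∫ u^2 du=u^3/3+C

Answer: (x² - 2)^3/3+C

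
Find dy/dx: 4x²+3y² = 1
Differentiate: 8x+6y·(dy/dx)=0
dy/dx=-8x/(6y)=-(4/3)·(x/y)

Answer: dy/dx=-(4/3)·(x/y)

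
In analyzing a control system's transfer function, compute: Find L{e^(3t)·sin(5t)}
First shifting: L{e^(at)f(t)}=F(s-a)
L{sin(5t)}=5/(s²+25)
Shift: 5/((s-3)²+25)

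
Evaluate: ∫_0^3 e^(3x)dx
Antiderivative: (1/3)e^(3x)
Evaluate: (1/3)(e^9 - 1)

Answer: (e^9 - 1)/3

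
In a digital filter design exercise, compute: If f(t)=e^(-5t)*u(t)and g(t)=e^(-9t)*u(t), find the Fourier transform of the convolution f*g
By the convolution theorem: F{f * g}=F(omega) * G(omega)
F(omega)=1/(5+j * omega), G(omega)=1/(9+j * omega)
F{f * g}=1/((5+j * omega)(9+j * omega))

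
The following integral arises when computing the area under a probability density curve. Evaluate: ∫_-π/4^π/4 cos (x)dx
Antiderivative: sin(x)
Evaluate at bounds: [sin(1·π/4)/1] - [sin(1·-π/4)/1]
= ((√2/2) - (-√2/2))/1 = √2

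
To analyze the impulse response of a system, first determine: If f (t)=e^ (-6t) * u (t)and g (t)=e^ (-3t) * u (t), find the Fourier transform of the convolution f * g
By the convolution theorem: F{f * g}=F(omega) * G(omega)
F(omega)=1/(6+j * omega), G(omega)=1/(3+j * omega)
F{f * g}=1/((6+j * omega)(3+j * omega))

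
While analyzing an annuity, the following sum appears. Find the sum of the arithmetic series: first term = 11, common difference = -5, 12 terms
Last term: a_n=11+(12-1)·-5=-44
Sum=n(a_1+a_n)/2=12(11+(-44))/2=-198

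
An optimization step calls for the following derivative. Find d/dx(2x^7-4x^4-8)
Power rule: d/dx(ax^n) = n·a·x^(n-1)
Term by term: 14·x^6-16·x^3

Answer: 14x^6-16x^3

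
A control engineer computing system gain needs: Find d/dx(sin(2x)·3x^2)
Product rule: (fg)' = f'g+fg'
f = sin(2x), f' = 2·cos(2x)
g = 3x^2, g' = 6x

Answer: 6·cos(2x)·x^2+6·sin(2x)·x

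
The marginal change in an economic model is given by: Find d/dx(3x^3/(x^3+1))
Quotient rule: (f/g)' = (f'g - fg')/g²
f = 3x^3, f' = 9x^2
g = x^3 + 1, g' = 3x^2

Answer: (9x^2·(x^3 + 1) - 9x^5)/(x^3 + 1)²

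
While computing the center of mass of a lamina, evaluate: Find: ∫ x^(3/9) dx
Power rule: ∫ x^(1/3) dx=x^(4/3)/(4/3)+C

Answer: (3/4)·x^(4/3)+C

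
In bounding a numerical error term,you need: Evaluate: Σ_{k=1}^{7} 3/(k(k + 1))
Partial fractions: 3/(k(k+1)) = 3/k - 3/(k+1)
Telescoping sum: 3(1-1/8) = 3·7/8

Answer: 21/8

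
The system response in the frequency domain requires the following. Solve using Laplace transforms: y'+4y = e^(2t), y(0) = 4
Take L: sY - 4 + 4Y = 1/(s-2)
Y(s + 4) = 1/(s-2) + 4
Y = 1/((s-2)(s + 4)) + 4/(s + 4)
Partial fractions: 1/((s-2)(s + 4)) = (1/6)/(s-2) - (1/6)/(s + 4)
So Y = (1/6)/(s-2) + (23/6)/(s + 4)
Inverse Laplace transform (L^(-1){1/(s-2)} = e^(2t), L^(-1){1/(s + 4)} = e^(-4t)):

Answer: y(t) = (1/6)·e^(2t) + (23/6)·e^(-4t)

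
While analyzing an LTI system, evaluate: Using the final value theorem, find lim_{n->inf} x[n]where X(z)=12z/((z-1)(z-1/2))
Final value theorem: lim x[n] = lim_{z->1} (z-1) * X(z)
(z-1) * X(z) = 12z/(z-1/2)
As z->1: 12/(1-1/2) = 12/(1/2) = 24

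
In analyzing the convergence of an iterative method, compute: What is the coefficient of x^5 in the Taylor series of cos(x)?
cos(x) has only even powers. Coefficient of x^5=0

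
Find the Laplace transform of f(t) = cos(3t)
L{cos(wt)} = s/(s² + w²)
L{cos(3t)} = s/(s² + 9)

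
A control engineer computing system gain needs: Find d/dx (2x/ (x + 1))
Quotient rule: (f/g)' = (f'g - fg')/g²
f = 2x, f' = 2
g = x+1, g' = 1

Answer: (2·(x+1)-2x)/(x+1)²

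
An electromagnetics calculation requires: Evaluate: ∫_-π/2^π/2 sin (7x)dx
Antiderivative: -cos(7x)/7
Evaluate at bounds: [-cos(7·π/2)/7] - [-cos(7·-π/2)/7]
=(-(0) + (0))/7=0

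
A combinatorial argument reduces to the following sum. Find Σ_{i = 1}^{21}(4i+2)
=4·Σ i+2·21=4·231+42=966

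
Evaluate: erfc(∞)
erfc(x)=1 - erf(x); erfc(∞)=1 - erf(∞)=1-1=0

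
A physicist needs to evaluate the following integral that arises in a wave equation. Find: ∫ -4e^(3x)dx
Since d/dx[e^(3x)] = 3e^(3x), we get -4/3 e^(3x) + C

Answer: (-4/3)e^(3x) + C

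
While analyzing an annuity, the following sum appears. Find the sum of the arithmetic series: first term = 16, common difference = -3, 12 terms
Last term: a_n=16 + (12 - 1)·-3=-17
Sum=n(a_1 + a_n)/2=12(16 + (-17))/2=-6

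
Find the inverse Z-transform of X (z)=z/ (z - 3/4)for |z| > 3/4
Standard pair: z/(z-a) <-> a^n * u[n] for causal signals
With a = 3/4: x[n] = (3/4)^n * u[n]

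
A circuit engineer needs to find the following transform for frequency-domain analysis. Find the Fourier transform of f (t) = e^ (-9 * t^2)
The Fourier transform of a Gaussian e^(-a*t^2) is sqrt(pi/a)*e^(-omega^2/(4a)).
With a = 9: F(omega) = sqrt(pi)/3*e^(-omega^2/36)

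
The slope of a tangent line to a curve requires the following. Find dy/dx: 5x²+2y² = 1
Differentiate: 10x+4y·(dy/dx) = 0
dy/dx = -10x/(4y) = -(5/2)·(x/y)

Answer: dy/dx = -(5/2)·(x/y)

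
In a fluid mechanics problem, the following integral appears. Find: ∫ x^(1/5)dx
Power rule: ∫ x^(1/5) dx = x^(6/5)/(6/5) + C

Answer: (5/6)·x^(6/5) + C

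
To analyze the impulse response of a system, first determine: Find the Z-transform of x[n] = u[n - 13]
Using the time-shift property: Z{u[n-13]} = z^(-13)*z/(z-1)
= z^(-12)/(z-1)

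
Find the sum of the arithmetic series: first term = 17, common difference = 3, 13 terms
Last term: a_n=17 + (13 - 1)·3=53
Sum=n(a_1 + a_n)/2=13(17 + 53)/2=455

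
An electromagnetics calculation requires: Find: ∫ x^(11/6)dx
Power rule: ∫ x^(11/6) dx = x^(17/6)/(17/6)+C

Answer: (6/17)·x^(17/6)+C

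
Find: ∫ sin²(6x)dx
Using identity sin²(u)=(1 - cos(2u))/2:
∫ (1 - cos(12x))/2 dx=x/2 - sin(12x)/24 + C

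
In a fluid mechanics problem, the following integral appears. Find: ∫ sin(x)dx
Using standard integral: ∫ sin(x) dx=-cos(x)+C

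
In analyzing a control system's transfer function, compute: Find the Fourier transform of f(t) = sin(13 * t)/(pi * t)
sin(W*t)/(pi*t) = (W/pi)*sinc(W*t/pi) is the impulse response of the ideal low-pass filter with cutoff W (here W = 13).
Its Fourier transform is a rectangular function:
F(omega) = 1 for |omega| < 13, 0 otherwise

Answer: rect(omega/26) [i.e., 1 for |omega| < 13, 0 otherwise]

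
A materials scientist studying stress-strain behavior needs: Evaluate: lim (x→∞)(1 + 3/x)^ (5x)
Rewrite as [(1+3/x)^x]^5.
lim(1+3/x)^x = e^3, so limit = (e^3)^5 = e^15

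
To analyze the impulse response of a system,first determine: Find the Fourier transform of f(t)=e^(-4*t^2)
The Fourier transform of a Gaussian e^(-a * t^2) is sqrt(pi/a) * e^(-omega^2/(4a)).
With a=4: F(omega)=sqrt(pi)/2 * e^(-omega^2/16)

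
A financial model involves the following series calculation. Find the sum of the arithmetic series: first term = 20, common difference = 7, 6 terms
Last term: a_n=20+(6-1)·7=55
Sum=n(a_1+a_n)/2=6(20+55)/2=225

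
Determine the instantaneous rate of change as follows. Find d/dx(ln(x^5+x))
Chain rule: d/dx[ln(u)] = u'/u where u = x^5+x
u' = 5x^4+1

Answer: (5x^4+1)/(x^5+x)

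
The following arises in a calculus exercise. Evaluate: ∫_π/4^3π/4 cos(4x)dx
Antiderivative: sin(4x)/4
Evaluate at bounds: [sin(4·3π/4)/4] - [sin(4·π/4)/4]
=((0) - (0))/4=0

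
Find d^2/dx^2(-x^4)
Apply power rule 2 times:
d^1: -4x^3
d^2: -12x^2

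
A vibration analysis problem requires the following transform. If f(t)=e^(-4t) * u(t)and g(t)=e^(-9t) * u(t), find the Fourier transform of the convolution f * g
By the convolution theorem: F{f*g} = F(omega)*G(omega)
F(omega) = 1/(4+j*omega), G(omega) = 1/(9+j*omega)
F{f*g} = 1/((4+j*omega)(9+j*omega))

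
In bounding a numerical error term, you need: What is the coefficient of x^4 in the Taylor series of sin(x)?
sin(x) has only odd powers. Coefficient of x^4=0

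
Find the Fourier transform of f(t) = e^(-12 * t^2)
The Fourier transform of a Gaussian e^(-a*t^2) is sqrt(pi/a)*e^(-omega^2/(4a)).
With a=12: F(omega)=sqrt(pi/12)*e^(-omega^2/48)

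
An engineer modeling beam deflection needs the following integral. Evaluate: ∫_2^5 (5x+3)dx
Step 1: Find antiderivative F(x) = (5/2)x^2 + 3x
Step 2: F(5) - F(2) = 155/2 - (16) = 123/2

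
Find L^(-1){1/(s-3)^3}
L^(-1){1/(s-a)^n}=t^(n-1)·e^(at)/(n-1)!
Here a=3, n=3: t^2·e^(3t)/2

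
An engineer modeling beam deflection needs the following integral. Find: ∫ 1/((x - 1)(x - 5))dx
Partial fractions: 1/((x-1)(x-5)) = A/(x-1)+B/(x-5)
A = -1/4, B = 1/4
∫ [-1/4· 1/(x-1)+1/4· 1/(x-5)] dx
= (1/4)[ln|x-5| - ln|x-1|]+C

Answer: (1/4)·ln|(x-5)/(x-1)|+C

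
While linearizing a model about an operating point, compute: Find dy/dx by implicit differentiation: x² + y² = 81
Differentiate both sides: 2x + 2y·(dy/dx) = 0
Solve: dy/dx = -2x/(2y) = -x/y

Answer: dy/dx = -x/y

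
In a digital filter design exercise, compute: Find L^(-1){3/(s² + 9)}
L^(-1){w/(s²+w²)}=sin(wt)
Here w=3

Answer: sin(3t)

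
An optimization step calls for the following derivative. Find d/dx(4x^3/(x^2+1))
Quotient rule: (f/g)' = (f'g - fg')/g²
f = 4x^3, f' = 12x^2
g = x^2 + 1, g' = 2x

Answer: (12x^2·(x^2 + 1) - 8x^4)/(x^2 + 1)²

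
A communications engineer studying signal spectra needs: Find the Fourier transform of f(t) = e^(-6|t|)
Using the standard pair: F{e^(-a|t|)}=2a/(a^2 + omega^2)
With a=6: F(omega)=12/(36 + omega^2)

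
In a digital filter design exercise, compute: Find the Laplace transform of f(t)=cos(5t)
L{cos(wt)} = s/(s² + w²)
L{cos(5t)} = s/(s² + 25)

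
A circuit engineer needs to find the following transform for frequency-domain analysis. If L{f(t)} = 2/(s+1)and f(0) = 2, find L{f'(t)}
L{f'(t)}=s·F(s) - f(0)=2s/(s+1)-2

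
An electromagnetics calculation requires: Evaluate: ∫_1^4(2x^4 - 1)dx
Step 1: Find antiderivative F(x) = (2/5)x^5 - x
Step 2: F(4) - F(1) = 2028/5 - (-3/5) = 2031/5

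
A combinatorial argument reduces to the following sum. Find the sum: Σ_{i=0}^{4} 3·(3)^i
Geometric series: S=a(1 - r^n)/(1 - r)
a=3, r=3, n=5
S=3(1 - 243)/-2=363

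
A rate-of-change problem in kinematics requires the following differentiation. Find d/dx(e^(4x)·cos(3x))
Product rule: (fg)'=f'g+fg'
f=e^(4x), f'=4·e^(4x)
g=cos(3x), g'=-3·sin(3x)

Answer: 4·e^(4x)·cos(3x)-3·e^(4x)·sin(3x)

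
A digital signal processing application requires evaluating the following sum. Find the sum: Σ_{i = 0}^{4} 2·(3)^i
Geometric series: S = a(1 - r^n)/(1 - r)
a = 2, r = 3, n = 5
S = 2(1-243)/-2 = 242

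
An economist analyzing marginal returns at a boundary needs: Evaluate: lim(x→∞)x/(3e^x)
Apply L'Hôpital 1 times (∞/∞ each time):
Eventually get 1!/(3e^x) → 0

Answer: 0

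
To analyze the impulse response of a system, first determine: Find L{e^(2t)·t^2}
First shifting: L{e^(at)f(t)}=F(s-a)
L{t^2}=2/s^3
Shift s → s-2: 2/(s-2)^3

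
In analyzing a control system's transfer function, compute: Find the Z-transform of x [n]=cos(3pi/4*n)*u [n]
Z{cos(w0 * n) * u[n]}=z(z - cos(w0))/(z^2-2z * cos(w0)+1)
With w0=3pi/4: X(z)=z(z - cos(3pi/4))/(z^2-2z * cos(3pi/4)+1)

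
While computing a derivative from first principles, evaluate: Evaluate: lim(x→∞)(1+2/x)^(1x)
Rewrite as [(1+2/x)^x]^1.
lim(1+2/x)^x = e^2, so limit = (e^2)^1 = e^2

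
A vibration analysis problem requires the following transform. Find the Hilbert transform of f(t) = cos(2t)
The Hilbert transform shifts each frequency component by -pi/2.
H{cos(wt)}=sin(wt)
With w=2: H{cos(2t)}=sin(2t)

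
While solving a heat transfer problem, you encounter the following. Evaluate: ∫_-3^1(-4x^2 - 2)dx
Step 1: Find antiderivative F(x)=(-4/3)x^3 - 2x
Step 2: F(1) - F(-3)=-10/3 - (42)=-136/3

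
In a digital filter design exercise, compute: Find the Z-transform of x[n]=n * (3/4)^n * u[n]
Using the property Z{n*a^n*u[n]}=az/(z-a)^2
With a=3/4: X(z)=(3/4)z/(z - 3/4)^2, |z| > 3/4

Answer: (3/4)z/(z - 3/4)^2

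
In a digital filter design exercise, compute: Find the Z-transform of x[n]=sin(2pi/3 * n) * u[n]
Z{sin(w0 * n) * u[n]} = z * sin(w0)/(z^2 - 2z * cos(w0) + 1)
With w0 = 2pi/3: X(z) = z * sin(2pi/3)/(z^2 - 2z * cos(2pi/3) + 1)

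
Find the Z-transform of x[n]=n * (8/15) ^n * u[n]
Using the property Z{n*a^n*u[n]}=az/(z-a)^2
With a=8/15: X(z)=(8/15)z/(z - 8/15)^2, |z| > 8/15

Answer: (8/15)z/(z - 8/15)^2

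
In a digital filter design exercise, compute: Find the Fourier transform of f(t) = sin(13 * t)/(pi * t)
sin(W * t)/(pi * t)=(W/pi) * sinc(W * t/pi) is the impulse response of the ideal low-pass filter with cutoff W (here W=13).
Its Fourier transform is a rectangular function:
F(omega)=1 for |omega| < 13, 0 otherwise

Answer: rect(omega/26) [i.e., 1 for |omega| < 13, 0 otherwise]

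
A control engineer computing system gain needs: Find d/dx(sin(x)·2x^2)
Product rule: (fg)' = f'g+fg'
f = sin(x), f' = cos(x)
g = 2x^2, g' = 4x

Answer: 2·cos(x)·x^2+4·sin(x)·x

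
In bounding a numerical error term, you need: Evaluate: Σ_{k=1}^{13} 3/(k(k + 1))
Partial fractions: 3/(k(k+1))=3/k - 3/(k+1)
Telescoping sum: 3(1-1/14)=3·13/14

Answer: 39/14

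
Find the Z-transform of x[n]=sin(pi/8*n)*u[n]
Z{sin(w0*n)*u[n]}=z*sin(w0)/(z^2-2z*cos(w0)+1)
With w0=pi/8: X(z)=z*sin(pi/8)/(z^2-2z*cos(pi/8)+1)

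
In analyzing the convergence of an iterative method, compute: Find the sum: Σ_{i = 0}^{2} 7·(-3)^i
Geometric series: S=a(1 - r^n)/(1 - r)
a=7, r=-3, n=3
S=7(1 + 27)/4=49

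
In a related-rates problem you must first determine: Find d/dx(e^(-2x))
Chain rule: d/dx[e^u]=e^u · u' where u=-2x
u'=-2

Answer: -2·e^(-2x)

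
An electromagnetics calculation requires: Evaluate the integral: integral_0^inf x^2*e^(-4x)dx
This is a Gamma integral. Substitute u = 4x (du = 4 dx):
integral_0^inf x^2*e^(-4x) dx = (1/4^3) integral_0^inf u^2*e^(-u) du
= Gamma(3)/4^3 = 2!/4^3 = 2/64

Answer: 1/32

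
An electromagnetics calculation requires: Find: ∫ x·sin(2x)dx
By parts: u=x, dv=sin(2x) dx
du=dx, v=-cos(2x)/2
=-x·cos(2x)/2 + sin(2x)/2² + C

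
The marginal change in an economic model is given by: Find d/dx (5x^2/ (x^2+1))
Quotient rule: (f/g)' = (f'g - fg')/g²
f = 5x^2, f' = 10x
g = x^2 + 1, g' = 2x

Answer: (10x·(x^2 + 1) - 10x^3)/(x^2 + 1)²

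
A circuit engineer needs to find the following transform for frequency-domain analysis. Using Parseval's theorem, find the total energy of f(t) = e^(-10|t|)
Parseval's theorem: E = integral |f(t)|^2 dt = (1/2pi) integral |F(omega)|^2 domega
E = integral_{-inf}^{inf} e^(-20|t|) dt = 2 * integral_0^inf e^(-20t) dt = 2/(2 * 10) = 1/10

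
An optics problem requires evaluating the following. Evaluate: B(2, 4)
B(x,y) = Γ(x)Γ(y)/Γ(x+y) = (x-1)!(y-1)!/(x+y-1)!
B(2,4) = 1!·3!/5! = 1/20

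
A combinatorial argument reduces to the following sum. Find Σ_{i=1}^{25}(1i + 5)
=1·Σ i + 5·25=1·325 + 125=450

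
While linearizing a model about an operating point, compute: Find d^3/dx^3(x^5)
Apply power rule 3 times:
d^1: 5x^4
d^2: 20x^3
d^3: 60x^2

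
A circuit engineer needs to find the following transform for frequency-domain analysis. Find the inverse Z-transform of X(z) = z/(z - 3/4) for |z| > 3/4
Standard pair: z/(z-a) <-> a^n * u[n] for causal signals
With a=3/4: x[n]=(3/4)^n * u[n]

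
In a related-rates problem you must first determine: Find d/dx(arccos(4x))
d/dx[arccos(u)] = -u'/√(1-u²), u = 4x, u' = 4

Answer: -4/√(1 - 16x²)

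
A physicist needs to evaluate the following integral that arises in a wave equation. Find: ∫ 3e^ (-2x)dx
Since d/dx[e^(-2x)]=-2e^(-2x), we get -3/2 e^(-2x) + C

Answer: (-3/2)e^(-2x) + C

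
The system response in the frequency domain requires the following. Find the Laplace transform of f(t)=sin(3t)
L{sin(wt)}=w/(s²+w²)
L{sin(3t)}=3/(s²+9)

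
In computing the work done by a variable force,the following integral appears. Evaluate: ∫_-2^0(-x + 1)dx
Step 1: Find antiderivative F(x)=(-1/2)x^2 + x
Step 2: F(0) - F(-2)=0 - (-4)=4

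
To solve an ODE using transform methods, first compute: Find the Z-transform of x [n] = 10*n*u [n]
Z{n * u[n]} = z/(z-1)^2
By linearity: Z{10 * n * u[n]} = 10z/(z-1)^2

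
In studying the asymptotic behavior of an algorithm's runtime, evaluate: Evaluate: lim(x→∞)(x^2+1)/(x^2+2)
Divide numerator and denominator by x^2:
lim (1 + 1/x^2)/(1 + 2/x^2) = 1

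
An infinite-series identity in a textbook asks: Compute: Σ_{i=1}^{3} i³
Using formula: Σ i^3 = [n(n+1)/2]² = [3·4/2]² = 36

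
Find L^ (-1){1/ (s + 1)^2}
L^(-1){1/(s-a)^n} = t^(n-1)·e^(at)/(n-1)!
Here a = -1, n = 2: t^1·e^(-t)/1

Answer: t·e^(-t)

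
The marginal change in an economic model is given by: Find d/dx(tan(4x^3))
Chain rule: d/dx[tan(u)] = sec²(u)·u' where u = 4x^3
u' = 12x^2

Answer: 12x^2·sec²(4x^3)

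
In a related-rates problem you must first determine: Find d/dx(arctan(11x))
d/dx[arctan(u)] = u'/(1+u²), u = 11x, u' = 11

Answer: 11/(1+121x²)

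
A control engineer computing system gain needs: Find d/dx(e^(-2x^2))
Chain rule: d/dx[e^u] = e^u · u' where u = -2x^2
u' = -4x

Answer: -4x·e^(-2x^2)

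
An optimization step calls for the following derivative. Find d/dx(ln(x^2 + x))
Chain rule: d/dx[ln(u)] = u'/u where u = x^2+x
u' = 2x+1

Answer: (2x+1)/(x^2+x)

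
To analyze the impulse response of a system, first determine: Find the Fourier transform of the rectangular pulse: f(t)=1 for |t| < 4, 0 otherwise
F(omega) = integral from -4 to 4 of e^(-j*omega*t) dt
= 2*sin(4*omega)/omega = 8*sinc(4*omega/pi)

Answer: 2*sin(4*omega)/omega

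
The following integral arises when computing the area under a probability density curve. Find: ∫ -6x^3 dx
Using power rule: ∫ -6x^3 dx=-6/4 x^4 + C=(-3/2)x^4 + C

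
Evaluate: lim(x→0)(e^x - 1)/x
L'Hôpital (0/0): lim e^x/1=1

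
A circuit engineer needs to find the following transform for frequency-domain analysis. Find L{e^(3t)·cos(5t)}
First shifting: L{e^(at)f(t)}=F(s-a)
L{cos(5t)}=s/(s²+25)
Shift: (s-3)/((s-3)²+25)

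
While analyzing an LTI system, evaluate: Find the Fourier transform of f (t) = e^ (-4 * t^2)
The Fourier transform of a Gaussian e^(-a*t^2) is sqrt(pi/a)*e^(-omega^2/(4a)).
With a=4: F(omega)=sqrt(pi)/2*e^(-omega^2/16)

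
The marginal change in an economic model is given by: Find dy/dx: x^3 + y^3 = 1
Differentiate: 3x^2+3y^2·(dy/dx)=0
dy/dx=-3x^2/(3y^2)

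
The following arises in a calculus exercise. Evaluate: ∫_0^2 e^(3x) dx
Antiderivative: (1/3)e^(3x)
Evaluate: (1/3)(e^6-1)

Answer: (e^6-1)/3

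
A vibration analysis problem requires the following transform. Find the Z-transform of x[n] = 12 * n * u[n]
Z{n * u[n]} = z/(z-1)^2
By linearity: Z{12 * n * u[n]} = 12z/(z-1)^2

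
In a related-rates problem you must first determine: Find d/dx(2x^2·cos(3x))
Product rule: (fg)'=f'g + fg'
f=2x^2, f'=4x
g=cos(3x), g'=-3·sin(3x)

Answer: 4x·cos(3x) - 6x^2·sin(3x)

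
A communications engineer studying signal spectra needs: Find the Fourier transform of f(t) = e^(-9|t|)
Using the standard pair: F{e^(-a|t|)} = 2a/(a^2 + omega^2)
With a = 9: F(omega) = 18/(81 + omega^2)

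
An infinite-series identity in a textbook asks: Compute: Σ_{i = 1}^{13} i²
Using formula: Σ i^2=n(n+1)(2n+1)/6=13·14·27/6=819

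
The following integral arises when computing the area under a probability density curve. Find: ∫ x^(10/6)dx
Power rule: ∫ x^(5/3) dx=x^(8/3)/(8/3)+C

Answer: (3/8)·x^(8/3)+C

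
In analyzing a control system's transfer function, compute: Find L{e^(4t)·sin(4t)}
First shifting: L{e^(at)f(t)} = F(s-a)
L{sin(4t)} = 4/(s²+16)
Shift: 4/((s-4)²+16)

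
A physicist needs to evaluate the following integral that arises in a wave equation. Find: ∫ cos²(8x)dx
Using identity cos²(u)=(1+cos(2u))/2:
∫ (1+cos(16x))/2 dx=x/2+sin(16x)/32+C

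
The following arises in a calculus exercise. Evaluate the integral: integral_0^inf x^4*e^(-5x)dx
This is a Gamma integral. Substitute u=5x (du=5 dx):
integral_0^inf x^4*e^(-5x) dx=(1/5^5) integral_0^inf u^4*e^(-u) du
=Gamma(5)/5^5=4!/5^5=24/3125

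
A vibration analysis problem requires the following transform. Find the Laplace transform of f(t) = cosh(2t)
L{cosh(at)}=s/(s²-a²)
L{cosh(2t)}=s/(s²-4)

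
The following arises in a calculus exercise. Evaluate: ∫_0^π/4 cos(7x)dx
Antiderivative: sin(7x)/7
Evaluate at bounds: [sin(7·π/4)/7] - [sin(7·0)/7]
= ((-√2/2) - (0))/7 = -√2/14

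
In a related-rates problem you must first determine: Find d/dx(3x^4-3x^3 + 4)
Power rule: d/dx(ax^n)=n·a·x^(n-1)
Term by term: 12·x^3-9·x^2

Answer: 12x^3-9x^2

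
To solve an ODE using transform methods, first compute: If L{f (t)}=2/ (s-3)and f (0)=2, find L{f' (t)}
L{f'(t)} = s·F(s) - f(0) = 2s/(s-3) - 2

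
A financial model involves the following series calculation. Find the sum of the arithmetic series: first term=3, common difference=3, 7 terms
Last term: a_n=3 + (7 - 1)·3=21
Sum=n(a_1 + a_n)/2=7(3 + 21)/2=84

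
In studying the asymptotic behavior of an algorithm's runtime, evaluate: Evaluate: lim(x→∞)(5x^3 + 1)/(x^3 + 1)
Divide numerator and denominator by x^3:
lim (5 + 1/x^3)/(1 + 1/x^3)=5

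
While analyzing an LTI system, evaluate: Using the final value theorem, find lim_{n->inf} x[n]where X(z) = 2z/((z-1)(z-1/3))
Final value theorem: lim x[n]=lim_{z->1} (z-1)*X(z)
(z-1)*X(z)=2z/(z-1/3)
As z->1: 2/(1 - 1/3)=2/(2/3)=3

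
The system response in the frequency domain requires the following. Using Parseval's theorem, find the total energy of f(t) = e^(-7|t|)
Parseval's theorem: E=integral |f(t)|^2 dt=(1/2pi) integral |F(omega)|^2 domega
E=integral_{-inf}^{inf} e^(-14|t|) dt=2*integral_0^inf e^(-14t) dt=2/(2*7)=1/7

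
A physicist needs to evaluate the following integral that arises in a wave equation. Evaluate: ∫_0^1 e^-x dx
Antiderivative: -e^-x
Evaluate: -(e^-1-1)

Answer: (e^-1-1)/(-1)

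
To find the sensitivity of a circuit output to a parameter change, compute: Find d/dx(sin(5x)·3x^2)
Product rule: (fg)' = f'g+fg'
f = sin(5x), f' = 5·cos(5x)
g = 3x^2, g' = 6x

Answer: 15·cos(5x)·x^2+6·sin(5x)·x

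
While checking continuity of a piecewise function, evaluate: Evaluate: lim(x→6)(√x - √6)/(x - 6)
Multiply by conjugate (√x+√6)/(√x+√6):
= (x - 6)/((x - 6)(√x+√6)) = 1/(√x+√6)
As x → 6: 1/(2√6)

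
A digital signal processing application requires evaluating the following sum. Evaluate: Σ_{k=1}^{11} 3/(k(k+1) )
Partial fractions: 3/(k(k+1)) = 3/k - 3/(k+1)
Telescoping sum: 3(1-1/12) = 3·11/12

Answer: 11/4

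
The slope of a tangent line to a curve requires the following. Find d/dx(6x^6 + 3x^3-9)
Power rule: d/dx(ax^n) = n·a·x^(n-1)
Term by term: 36·x^5+9·x^2

Answer: 36x^5+9x^2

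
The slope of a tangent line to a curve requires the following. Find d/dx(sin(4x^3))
Chain rule: d/dx[sin(u)]=cos(u)·u' where u=4x^3
u'=12x^2

Answer: 12x^2·cos(4x^3)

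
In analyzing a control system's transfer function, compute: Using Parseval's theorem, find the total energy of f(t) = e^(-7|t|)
Parseval's theorem: E=integral |f(t)|^2 dt=(1/2pi) integral |F(omega)|^2 domega
E=integral_{-inf}^{inf} e^(-14|t|) dt=2*integral_0^inf e^(-14t) dt=2/(2*7)=1/7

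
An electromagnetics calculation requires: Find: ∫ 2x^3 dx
Using power rule: ∫ 2x^3 dx=2/4 x^4 + C=(1/2)x^4 + C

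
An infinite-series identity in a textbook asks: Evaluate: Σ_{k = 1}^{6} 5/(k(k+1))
Partial fractions: 5/(k(k + 1))=5/k - 5/(k + 1)
Telescoping sum: 5(1 - 1/7)=5·6/7

Answer: 30/7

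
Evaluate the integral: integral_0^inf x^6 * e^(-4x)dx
This is a Gamma integral. Substitute u = 4x (du = 4 dx):
integral_0^inf x^6*e^(-4x) dx = (1/4^7) integral_0^inf u^6*e^(-u) du
= Gamma(7)/4^7 = 6!/4^7 = 720/16384

Answer: 45/1024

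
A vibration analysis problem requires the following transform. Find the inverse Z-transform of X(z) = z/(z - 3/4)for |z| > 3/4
Standard pair: z/(z-a) <-> a^n * u[n] for causal signals
With a=3/4: x[n]=(3/4)^n * u[n]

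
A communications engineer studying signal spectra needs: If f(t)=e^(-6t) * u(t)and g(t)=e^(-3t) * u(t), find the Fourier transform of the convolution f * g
By the convolution theorem: F{f * g}=F(omega) * G(omega)
F(omega)=1/(6+j * omega), G(omega)=1/(3+j * omega)
F{f * g}=1/((6+j * omega)(3+j * omega))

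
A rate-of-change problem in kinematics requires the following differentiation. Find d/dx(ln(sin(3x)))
Chain rule: d/dx[ln(u)] = u'/u where u = sin(3x)
u' = 3cos(3x)

Answer: (3cos(3x))/(sin(3x))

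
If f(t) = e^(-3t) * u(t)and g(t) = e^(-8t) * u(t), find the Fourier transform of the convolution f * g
By the convolution theorem: F{f * g}=F(omega) * G(omega)
F(omega)=1/(3 + j * omega), G(omega)=1/(8 + j * omega)
F{f * g}=1/((3 + j * omega)(8 + j * omega))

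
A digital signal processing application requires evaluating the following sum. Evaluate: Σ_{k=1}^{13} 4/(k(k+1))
Partial fractions: 4/(k(k+1))=4/k - 4/(k+1)
Telescoping sum: 4(1-1/14)=4·13/14

Answer: 26/7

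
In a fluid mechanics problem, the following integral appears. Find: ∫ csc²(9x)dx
Since d/dx[-cot(9x)] = 9csc²(9x), integral = -cot(9x)/9 + C

Answer: (-1/9)cot(9x) + C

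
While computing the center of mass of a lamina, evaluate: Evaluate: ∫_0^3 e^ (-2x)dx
Antiderivative: (1/(-2))e^(-2x)
Evaluate: (1/(-2))(e^-6-1)

Answer: (e^-6-1)/(-2)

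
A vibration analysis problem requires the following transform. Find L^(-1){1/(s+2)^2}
L^(-1){1/(s-a)^n}=t^(n-1)·e^(at)/(n-1)!
Here a=-2, n=2: t^1·e^(-2t)/1

Answer: t·e^(-2t)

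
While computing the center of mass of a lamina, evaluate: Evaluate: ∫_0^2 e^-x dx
Antiderivative: -e^-x
Evaluate: -(e^-2-1)

Answer: (e^-2-1)/(-1)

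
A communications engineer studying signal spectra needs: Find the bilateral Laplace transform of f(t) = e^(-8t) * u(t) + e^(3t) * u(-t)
For e^(-8t) * u(t): L=1/(s+8), Re(s) > -8
For e^(3t) * u(-t): L=-1/(s-3), Re(s) < 3
Combined: F(s)=1/(s+8)-1/(s-3), -8 < Re(s) < 3

Answer: 1/(s+8)-1/(s-3), ROC: -8 < Re(s) < 3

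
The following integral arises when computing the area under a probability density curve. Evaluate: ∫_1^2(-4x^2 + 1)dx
Step 1: Find antiderivative F(x)=(-4/3)x^3 + x
Step 2: F(2) - F(1)=-26/3 - (-1/3)=-25/3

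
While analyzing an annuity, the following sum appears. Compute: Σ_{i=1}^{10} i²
Using formula: Σ i^2 = n(n+1)(2n+1)/6 = 10·11·21/6 = 385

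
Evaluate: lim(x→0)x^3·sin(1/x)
Squeeze theorem: -|x^3| ≤ x^3·sin(1/x) ≤ |x^3|
Since x^3 → 0 as x → 0, by squeeze theorem the limit is 0

Answer: 0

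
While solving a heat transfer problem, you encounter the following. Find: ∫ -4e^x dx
Since d/dx[e^x] = +e^x, we get -4e^x+C

Answer: -4e^x+C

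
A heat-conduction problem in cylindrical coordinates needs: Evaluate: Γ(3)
Γ(n) = (n-1)! for positive integers
Γ(3) = 2! = 2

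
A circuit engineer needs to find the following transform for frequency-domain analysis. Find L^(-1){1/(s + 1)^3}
L^(-1){1/(s-a)^n}=t^(n-1)·e^(at)/(n-1)!
Here a=-1, n=3: t^2·e^(-t)/2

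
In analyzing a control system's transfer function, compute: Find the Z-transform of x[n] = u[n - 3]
Using the time-shift property: Z{u[n-3]}=z^(-3)*z/(z-1)
=z^(-2)/(z-1)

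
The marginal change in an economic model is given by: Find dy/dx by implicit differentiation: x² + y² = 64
Differentiate both sides: 2x+2y·(dy/dx) = 0
Solve: dy/dx = -2x/(2y) = -x/y

Answer: dy/dx = -x/y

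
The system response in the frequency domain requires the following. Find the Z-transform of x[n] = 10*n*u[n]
Z{n*u[n]}=z/(z-1)^2
By linearity: Z{10*n*u[n]}=10z/(z-1)^2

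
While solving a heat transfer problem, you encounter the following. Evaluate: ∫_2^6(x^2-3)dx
Step 1: Find antiderivative F(x) = (1/3)x^3-3x
Step 2: F(6) - F(2) = 54 - (-10/3) = 172/3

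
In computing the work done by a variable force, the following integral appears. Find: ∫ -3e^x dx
Since d/dx[e^x] = +e^x, we get -3e^x+C

Answer: -3e^x+C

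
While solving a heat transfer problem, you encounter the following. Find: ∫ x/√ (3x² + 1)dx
Let u = 3x² + 1, du = 6x dx
∫ (1/6)·u^(-1/2) du = √u/3 + C

Answer: √(3x² + 1)/3 + C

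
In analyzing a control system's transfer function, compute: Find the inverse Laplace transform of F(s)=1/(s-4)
L^(-1){1/(s-a)}=c·e^(at)
Here a=4, c=1

Answer: e^(4t)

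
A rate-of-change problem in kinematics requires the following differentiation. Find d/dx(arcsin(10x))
d/dx[arcsin(u)]=u'/√(1-u²), u=10x, u'=10

Answer: 10/√(1-100x²)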